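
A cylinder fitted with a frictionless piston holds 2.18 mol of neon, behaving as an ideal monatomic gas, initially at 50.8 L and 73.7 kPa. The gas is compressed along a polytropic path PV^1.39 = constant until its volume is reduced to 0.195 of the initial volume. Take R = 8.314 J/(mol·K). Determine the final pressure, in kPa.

715 kPa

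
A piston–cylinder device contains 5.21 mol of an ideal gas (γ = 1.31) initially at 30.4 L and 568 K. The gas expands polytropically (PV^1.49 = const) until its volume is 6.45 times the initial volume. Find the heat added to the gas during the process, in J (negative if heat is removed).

P₁ = nRT₁/V₁ = 5.21×8.314×568/30.4 = 809 kPa.
Polytropic n=1.49: T₂ = T₁(V₁/V₂)^(n−1) = 568×(0.155)^0.49 = 228 K; P₂ = P₁(V₁/V₂)^n = 50.3 kPa.
W = (P₁V₁−P₂V₂)/(n−1) = (809×30.4−50.3×196)/0.49 = 30100 J.
ΔU = nCvΔT = 5.21×26.8×(228−568) = -47500 J.
Q = ΔU + W = -17500 J.

-17500 J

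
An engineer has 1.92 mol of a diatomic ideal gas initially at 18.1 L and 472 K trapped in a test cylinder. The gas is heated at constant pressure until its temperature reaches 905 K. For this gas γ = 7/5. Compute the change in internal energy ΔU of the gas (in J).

P₁ = nRT₁/V₁ = 1.92×8.314×472/18.1 = 416 kPa.
Isobaric: P stays 416 kPa; V/T = const ⇒ T₂ = 905 K, V₂ = 34.7 L.
For an ideal gas ΔU = nCvΔT with Cv = (5/2)R = 20.8 J/(mol·K).
ΔU = 1.92×20.8×(905−472) = 17300 J.

17300 J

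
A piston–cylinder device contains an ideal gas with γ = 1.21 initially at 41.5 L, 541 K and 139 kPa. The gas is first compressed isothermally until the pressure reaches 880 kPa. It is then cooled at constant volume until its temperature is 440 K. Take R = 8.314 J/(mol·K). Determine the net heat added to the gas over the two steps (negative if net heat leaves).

n = P₁V₁/(RT₁) = 139×41.5/(8.314×541) = 1.28 mol.
Step 1 — Isothermal: T stays 541 K; PV = const ⇒ V₂ = 6.56 L, P₂ = 880 kPa.
ΔU = 0 (ideal gas, T constant).
W = nRT ln(V₂/V₁) = 1.28×8.314×541×ln(0.158) = -10600 J.
Q = ΔU + W = -10600 J.
State after step 1: P = 880 kPa, V = 6.56 L, T = 541 K.
Step 2 — Isochoric: V stays 6.56 L; P/T = const ⇒ T₂ = 440 K, P₂ = 716 kPa.
W = 0 (no volume change).
ΔU = nCvΔT = 1.28×39.6×(440−541) = -5130 J.
Q = ΔU = -5130 J.
Net over both steps: W = -10600 J, Q = -15800 J, ΔU = -5130 J.

-15800 J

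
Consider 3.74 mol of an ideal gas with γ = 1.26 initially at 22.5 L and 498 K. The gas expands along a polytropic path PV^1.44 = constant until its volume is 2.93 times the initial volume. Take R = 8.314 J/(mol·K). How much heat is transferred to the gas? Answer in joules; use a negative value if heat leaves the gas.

-9180 J

P₁ = nRT₁/V₁ = 3.74×8.314×498/22.5 = 688 kPa.
Polytropic n=1.44: T₂ = T₁(V₁/V₂)^(n−1) = 498×(0.341)^0.44 = 310 K; P₂ = P₁(V₁/V₂)^n = 146 kPa.
W = (P₁V₁−P₂V₂)/(n−1) = (688×22.5−146×65.9)/0.44 = 13300 J.
ΔU = nCvΔT = 3.74×32.0×(310−498) = -22400 J.
Q = ΔU + W = -9180 J.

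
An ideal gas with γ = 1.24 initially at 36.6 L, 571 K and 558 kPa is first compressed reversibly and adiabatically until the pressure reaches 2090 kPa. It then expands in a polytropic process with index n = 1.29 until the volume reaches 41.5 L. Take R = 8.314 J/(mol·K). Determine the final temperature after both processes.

n = P₁V₁/(RT₁) = 558×36.6/(8.314×571) = 4.30 mol.
Step 1 — Adiabatic: T₂/T₁ = (P₂/P₁)^((γ−1)/γ) ⇒ T₂ = 571×(3.75)^0.194 = 737 K; V₂ = 12.6 L.
ΔU = nCvΔT = 4.30×34.6×(737−571) = 24800 J.
Q = 0 for an adiabatic process, so W = −ΔU = -24800 J.
State after step 1: P = 2090 kPa, V = 12.6 L, T = 737 K.
Step 2 — Polytropic n=1.29: T₂ = T₁(V₁/V₂)^(n−1) = 737×(0.304)^0.29 = 522 K; P₂ = P₁(V₁/V₂)^n = 450 kPa.
W = (P₁V₁−P₂V₂)/(n−1) = (2090×12.6−450×41.5)/0.29 = 26600 J.
ΔU = nCvΔT = 4.30×34.6×(522−737) = -32100 J.
Q = ΔU + W = -5530 J.
Net over both steps: W = 1770 J, Q = -5530 J, ΔU = -7300 J.

522 K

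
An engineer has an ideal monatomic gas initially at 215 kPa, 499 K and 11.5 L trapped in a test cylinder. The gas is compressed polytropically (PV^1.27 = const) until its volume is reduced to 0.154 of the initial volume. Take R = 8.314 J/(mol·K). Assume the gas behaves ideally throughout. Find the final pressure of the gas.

Polytropic n=1.27: T₂ = T₁(V₁/V₂)^(n−1) = 499×(6.49)^0.27 = 827 K; P₂ = P₁(V₁/V₂)^n = 2310 kPa.

2310 kPa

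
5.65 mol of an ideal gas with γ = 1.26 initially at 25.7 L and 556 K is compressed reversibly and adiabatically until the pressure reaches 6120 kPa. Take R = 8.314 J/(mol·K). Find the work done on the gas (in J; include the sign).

45000 J

P₁ = nRT₁/V₁ = 5.65×8.314×556/25.7 = 1020 kPa.
Adiabatic: T₂/T₁ = (P₂/P₁)^((γ−1)/γ) ⇒ T₂ = 556×(6.02)^0.206 = 805 K; V₂ = 6.18 L.
ΔU = nCvΔT = 5.65×32.0×(805−556) = 45000 J.
Q = 0 for an adiabatic process, so W = −ΔU = -45000 J.
Work done on the gas = −W_by = 45000 J.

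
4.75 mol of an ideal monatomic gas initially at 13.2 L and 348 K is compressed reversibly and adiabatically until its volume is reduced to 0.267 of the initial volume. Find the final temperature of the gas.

P₁ = nRT₁/V₁ = 4.75×8.314×348/13.2 = 1040 kPa.
Adiabatic: TV^(γ−1) = const ⇒ T₂ = 348×(3.75)^0.667 = 839 K; PV^γ = const ⇒ P₂ = 9400 kPa.

839 K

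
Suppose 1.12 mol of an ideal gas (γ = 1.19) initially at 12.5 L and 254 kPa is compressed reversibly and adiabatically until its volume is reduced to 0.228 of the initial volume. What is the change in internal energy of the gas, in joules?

T₁ = P₁V₁/(nR) = 254×12.5/(1.12×8.314) = 341 K.
Adiabatic: TV^(γ−1) = const ⇒ T₂ = 341×(4.39)^0.190 = 452 K; PV^γ = const ⇒ P₂ = 1480 kPa.
For an ideal gas ΔU = nCvΔT with Cv = R/(γ−1) = 43.8 J/(mol·K).
ΔU = 1.12×43.8×(452−341) = 5420 J.

5420 J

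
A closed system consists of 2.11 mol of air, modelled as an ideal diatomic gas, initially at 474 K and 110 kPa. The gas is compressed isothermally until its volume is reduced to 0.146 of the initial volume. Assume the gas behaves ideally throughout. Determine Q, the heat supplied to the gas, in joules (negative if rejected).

V₁ = nRT₁/P₁ = 2.11×8.314×474/110 = 75.6 L.
Isothermal: T stays 474 K; PV = const ⇒ V₂ = 11.0 L, P₂ = 753 kPa.
ΔU = 0 (ideal gas, T constant).
W = nRT ln(V₂/V₁) = 2.11×8.314×474×ln(0.146) = -16000 J.
Q = ΔU + W = -16000 J.

-16000 J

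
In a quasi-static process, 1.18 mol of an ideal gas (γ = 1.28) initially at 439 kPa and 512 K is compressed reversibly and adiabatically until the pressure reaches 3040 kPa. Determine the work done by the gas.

-9450 J

V₁ = nRT₁/P₁ = 1.18×8.314×512/439 = 11.4 L.
Adiabatic: T₂/T₁ = (P₂/P₁)^((γ−1)/γ) ⇒ T₂ = 512×(6.92)^0.219 = 782 K; V₂ = 2.52 L.
ΔU = nCvΔT = 1.18×29.7×(782−512) = 9450 J.
Q = 0 for an adiabatic process, so W = −ΔU = -9450 J.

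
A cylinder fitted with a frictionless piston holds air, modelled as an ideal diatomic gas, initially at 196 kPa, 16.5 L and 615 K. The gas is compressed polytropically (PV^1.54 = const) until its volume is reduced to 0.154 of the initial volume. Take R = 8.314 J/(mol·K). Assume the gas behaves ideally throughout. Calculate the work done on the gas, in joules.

10500 J

n = P₁V₁/(RT₁) = 196×16.5/(8.314×615) = 0.632 mol.
Polytropic n=1.54: T₂ = T₁(V₁/V₂)^(n−1) = 615×(6.49)^0.54 = 1690 K; P₂ = P₁(V₁/V₂)^n = 3500 kPa.
W = (P₁V₁−P₂V₂)/(n−1) = (196×16.5−3500×2.54)/0.54 = -10500 J.
Work done on the gas = −W_by = 10500 J.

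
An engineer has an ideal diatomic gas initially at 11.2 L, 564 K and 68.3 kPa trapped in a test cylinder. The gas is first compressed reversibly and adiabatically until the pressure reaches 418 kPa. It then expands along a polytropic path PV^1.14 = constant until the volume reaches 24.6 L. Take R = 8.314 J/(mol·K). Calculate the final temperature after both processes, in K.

n = P₁V₁/(RT₁) = 68.3×11.2/(8.314×564) = 0.163 mol.
Step 1 — Adiabatic: T₂/T₁ = (P₂/P₁)^((γ−1)/γ) ⇒ T₂ = 564×(6.12)^0.286 = 946 K; V₂ = 3.07 L.
ΔU = nCvΔT = 0.163×20.8×(946−564) = 1300 J.
Q = 0 for an adiabatic process, so W = −ΔU = -1300 J.
State after step 1: P = 418 kPa, V = 3.07 L, T = 946 K.
Step 2 — Polytropic n=1.14: T₂ = T₁(V₁/V₂)^(n−1) = 946×(0.125)^0.14 = 707 K; P₂ = P₁(V₁/V₂)^n = 39.0 kPa.
W = (P₁V₁−P₂V₂)/(n−1) = (418×3.07−39.0×24.6)/0.14 = 2320 J.
ΔU = nCvΔT = 0.163×20.8×(707−946) = -811 J.
Q = ΔU + W = 1510 J.
Net over both steps: W = 1020 J, Q = 1510 J, ΔU = 486 J.

707 K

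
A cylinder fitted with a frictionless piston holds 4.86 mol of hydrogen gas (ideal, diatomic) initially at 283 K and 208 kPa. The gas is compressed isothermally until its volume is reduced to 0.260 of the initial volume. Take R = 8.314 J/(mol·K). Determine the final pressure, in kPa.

800 kPa

V₁ = nRT₁/P₁ = 4.86×8.314×283/208 = 55.0 L.
Isothermal: T stays 283 K; PV = const ⇒ V₂ = 14.3 L, P₂ = 800 kPa.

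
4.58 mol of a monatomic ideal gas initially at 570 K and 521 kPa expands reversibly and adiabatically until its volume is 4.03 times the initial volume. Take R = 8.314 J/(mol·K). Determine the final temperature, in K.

225 K

V₁ = nRT₁/P₁ = 4.58×8.314×570/521 = 41.7 L.
Adiabatic: TV^(γ−1) = const ⇒ T₂ = 570×(0.248)^0.667 = 225 K; PV^γ = const ⇒ P₂ = 51.1 kPa.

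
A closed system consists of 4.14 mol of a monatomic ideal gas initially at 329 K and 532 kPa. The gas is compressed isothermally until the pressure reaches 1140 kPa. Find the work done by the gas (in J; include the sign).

V₁ = nRT₁/P₁ = 4.14×8.314×329/532 = 21.3 L.
Isothermal: T stays 329 K; PV = const ⇒ V₂ = 9.93 L, P₂ = 1140 kPa.
W = nRT ln(V₂/V₁) = 4.14×8.314×329×ln(0.467) = -8630 J.

-8630 J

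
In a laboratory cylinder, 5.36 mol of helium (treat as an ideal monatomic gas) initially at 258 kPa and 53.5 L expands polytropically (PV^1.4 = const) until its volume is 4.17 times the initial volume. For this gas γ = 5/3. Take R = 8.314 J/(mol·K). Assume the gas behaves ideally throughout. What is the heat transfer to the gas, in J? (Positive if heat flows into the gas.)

6010 J

T₁ = P₁V₁/(nR) = 258×53.5/(5.36×8.314) = 310 K.
Polytropic n=1.4: T₂ = T₁(V₁/V₂)^(n−1) = 310×(0.240)^0.40 = 175 K; P₂ = P₁(V₁/V₂)^n = 34.9 kPa.
W = (P₁V₁−P₂V₂)/(n−1) = (258×53.5−34.9×223)/0.40 = 15000 J.
ΔU = nCvΔT = 5.36×12.5×(175−310) = -9010 J.
Q = ΔU + W = 6010 J.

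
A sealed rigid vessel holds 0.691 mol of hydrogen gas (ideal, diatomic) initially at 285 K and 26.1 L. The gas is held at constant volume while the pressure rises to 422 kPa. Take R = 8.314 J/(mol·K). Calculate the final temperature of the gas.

P₁ = nRT₁/V₁ = 0.691×8.314×285/26.1 = 62.7 kPa.
Isochoric: V stays 26.1 L; P/T = const ⇒ T₂ = 1920 K, P₂ = 422 kPa.

1920 K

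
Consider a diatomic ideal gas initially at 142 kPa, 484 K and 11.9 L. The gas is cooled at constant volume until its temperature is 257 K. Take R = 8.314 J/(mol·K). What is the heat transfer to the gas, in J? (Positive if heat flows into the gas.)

-1980 J

n = P₁V₁/(RT₁) = 142×11.9/(8.314×484) = 0.420 mol.
Isochoric: V stays 11.9 L; P/T = const ⇒ T₂ = 257 K, P₂ = 75.4 kPa.
W = 0 (no volume change).
ΔU = nCvΔT = 0.420×20.8×(257−484) = -1980 J.
Q = ΔU = -1980 J.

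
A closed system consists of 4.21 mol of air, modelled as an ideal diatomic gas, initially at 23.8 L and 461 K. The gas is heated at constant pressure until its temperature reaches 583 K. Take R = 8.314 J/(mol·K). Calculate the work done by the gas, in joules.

4270 J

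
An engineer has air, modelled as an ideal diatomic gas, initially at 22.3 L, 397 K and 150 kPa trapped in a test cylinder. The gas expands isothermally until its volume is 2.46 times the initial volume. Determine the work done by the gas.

n = P₁V₁/(RT₁) = 150×22.3/(8.314×397) = 1.01 mol.
Isothermal: T stays 397 K; PV = const ⇒ V₂ = 54.9 L, P₂ = 61.0 kPa.
W = nRT ln(V₂/V₁) = 1.01×8.314×397×ln(2.46) = 3010 J.

3010 J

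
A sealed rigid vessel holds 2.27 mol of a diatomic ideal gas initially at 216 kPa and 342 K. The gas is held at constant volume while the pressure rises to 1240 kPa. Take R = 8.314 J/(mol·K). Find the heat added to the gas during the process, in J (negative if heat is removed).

V₁ = nRT₁/P₁ = 2.27×8.314×342/216 = 29.9 L.
Isochoric: V stays 29.9 L; P/T = const ⇒ T₂ = 1960 K, P₂ = 1240 kPa.
W = 0 (no volume change).
ΔU = nCvΔT = 2.27×20.8×(1960−342) = 76500 J.
Q = ΔU = 76500 J.

76500 J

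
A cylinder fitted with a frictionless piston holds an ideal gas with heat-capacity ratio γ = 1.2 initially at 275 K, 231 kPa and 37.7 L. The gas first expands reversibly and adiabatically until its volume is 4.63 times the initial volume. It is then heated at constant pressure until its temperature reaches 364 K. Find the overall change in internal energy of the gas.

n = P₁V₁/(RT₁) = 231×37.7/(8.314×275) = 3.81 mol.
Step 1 — Adiabatic: TV^(γ−1) = const ⇒ T₂ = 275×(0.216)^0.200 = 202 K; PV^γ = const ⇒ P₂ = 36.7 kPa.
ΔU = nCvΔT = 3.81×41.6×(202−275) = -11500 J.
Q = 0 for an adiabatic process, so W = −ΔU = 11500 J.
State after step 1: P = 36.7 kPa, V = 175 L, T = 202 K.
Step 2 — Isobaric: P stays 36.7 kPa; V/T = const ⇒ T₂ = 364 K, V₂ = 314 L.
W = PΔV = 36.7×(314−175) kPa·L = 5120 J.
ΔU = nCvΔT = 3.81×41.6×(364−202) = 25600 J.
Q = ΔU + W = nCpΔT = 30700 J.
Net over both steps: W = 16600 J, Q = 30700 J, ΔU = 14100 J.

14100 J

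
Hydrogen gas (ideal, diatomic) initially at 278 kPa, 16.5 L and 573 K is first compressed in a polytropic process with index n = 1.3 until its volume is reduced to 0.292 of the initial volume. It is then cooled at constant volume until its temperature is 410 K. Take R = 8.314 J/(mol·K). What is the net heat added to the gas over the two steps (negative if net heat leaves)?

n = P₁V₁/(RT₁) = 278×16.5/(8.314×573) = 0.963 mol.
Step 1 — Polytropic n=1.3: T₂ = T₁(V₁/V₂)^(n−1) = 573×(3.42)^0.30 = 829 K; P₂ = P₁(V₁/V₂)^n = 1380 kPa.
W = (P₁V₁−P₂V₂)/(n−1) = (278×16.5−1380×4.82)/0.30 = -6830 J.
ΔU = nCvΔT = 0.963×20.8×(829−573) = 5120 J.
Q = ΔU + W = -1710 J.
State after step 1: P = 1380 kPa, V = 4.82 L, T = 829 K.
Step 2 — Isochoric: V stays 4.82 L; P/T = const ⇒ T₂ = 410 K, P₂ = 681 kPa.
W = 0 (no volume change).
ΔU = nCvΔT = 0.963×20.8×(410−829) = -8380 J.
Q = ΔU = -8380 J.
Net over both steps: W = -6830 J, Q = -10100 J, ΔU = -3260 J.

-10100 J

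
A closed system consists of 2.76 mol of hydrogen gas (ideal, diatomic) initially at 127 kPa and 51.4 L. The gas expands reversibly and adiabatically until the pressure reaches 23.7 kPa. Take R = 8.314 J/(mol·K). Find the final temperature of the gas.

176 K

T₁ = P₁V₁/(nR) = 127×51.4/(2.76×8.314) = 284 K.
Adiabatic: T₂/T₁ = (P₂/P₁)^((γ−1)/γ) ⇒ T₂ = 284×(0.187)^0.286 = 176 K; V₂ = 170 L.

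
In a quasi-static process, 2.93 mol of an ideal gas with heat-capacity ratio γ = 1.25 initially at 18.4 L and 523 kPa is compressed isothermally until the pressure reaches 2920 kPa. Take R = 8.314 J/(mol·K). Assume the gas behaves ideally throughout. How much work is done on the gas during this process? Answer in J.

T₁ = P₁V₁/(nR) = 523×18.4/(2.93×8.314) = 395 K.
Isothermal: T stays 395 K; PV = const ⇒ V₂ = 3.30 L, P₂ = 2920 kPa.
W = nRT ln(V₂/V₁) = 2.93×8.314×395×ln(0.179) = -16500 J.
Work done on the gas = −W_by = 16500 J.

16500 J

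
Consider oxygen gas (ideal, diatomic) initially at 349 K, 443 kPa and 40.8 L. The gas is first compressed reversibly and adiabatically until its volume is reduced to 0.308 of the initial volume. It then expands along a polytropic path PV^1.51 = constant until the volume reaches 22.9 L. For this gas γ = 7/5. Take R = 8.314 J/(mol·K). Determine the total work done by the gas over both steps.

n = P₁V₁/(RT₁) = 443×40.8/(8.314×349) = 6.23 mol.
Step 1 — Adiabatic: TV^(γ−1) = const ⇒ T₂ = 349×(3.25)^0.400 = 559 K; PV^γ = const ⇒ P₂ = 2300 kPa.
ΔU = nCvΔT = 6.23×20.8×(559−349) = 27200 J.
Q = 0 for an adiabatic process, so W = −ΔU = -27200 J.
State after step 1: P = 2300 kPa, V = 12.6 L, T = 559 K.
Step 2 — Polytropic n=1.51: T₂ = T₁(V₁/V₂)^(n−1) = 559×(0.549)^0.51 = 412 K; P₂ = P₁(V₁/V₂)^n = 931 kPa.
W = (P₁V₁−P₂V₂)/(n−1) = (2300×12.6−931×22.9)/0.51 = 15000 J.
ΔU = nCvΔT = 6.23×20.8×(412−559) = -19100 J.
Q = ΔU + W = -4120 J.
Net over both steps: W = -12200 J, Q = -4120 J, ΔU = 8110 J.

-12200 J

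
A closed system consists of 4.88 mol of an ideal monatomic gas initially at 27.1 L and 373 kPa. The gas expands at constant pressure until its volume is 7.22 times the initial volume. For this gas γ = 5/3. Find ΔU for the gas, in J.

94300 J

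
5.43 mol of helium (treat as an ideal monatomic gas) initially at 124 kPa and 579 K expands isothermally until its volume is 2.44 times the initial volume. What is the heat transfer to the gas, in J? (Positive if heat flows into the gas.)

V₁ = nRT₁/P₁ = 5.43×8.314×579/124 = 211 L.
Isothermal: T stays 579 K; PV = const ⇒ V₂ = 514 L, P₂ = 50.8 kPa.
ΔU = 0 (ideal gas, T constant).
W = nRT ln(V₂/V₁) = 5.43×8.314×579×ln(2.44) = 23300 J.
Q = ΔU + W = 23300 J.

23300 J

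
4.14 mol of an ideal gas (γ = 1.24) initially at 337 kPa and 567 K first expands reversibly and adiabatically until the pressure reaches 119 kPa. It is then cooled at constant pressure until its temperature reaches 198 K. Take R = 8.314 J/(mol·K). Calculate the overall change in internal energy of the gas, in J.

V₁ = nRT₁/P₁ = 4.14×8.314×567/337 = 57.9 L.
Step 1 — Adiabatic: T₂/T₁ = (P₂/P₁)^((γ−1)/γ) ⇒ T₂ = 567×(0.353)^0.194 = 464 K; V₂ = 134 L.
ΔU = nCvΔT = 4.14×34.6×(464−567) = -14800 J.
Q = 0 for an adiabatic process, so W = −ΔU = 14800 J.
State after step 1: P = 119 kPa, V = 134 L, T = 464 K.
Step 2 — Isobaric: P stays 119 kPa; V/T = const ⇒ T₂ = 198 K, V₂ = 57.3 L.
W = PΔV = 119×(57.3−134) kPa·L = -9140 J.
ΔU = nCvΔT = 4.14×34.6×(198−464) = -38100 J.
Q = ΔU + W = nCpΔT = -47200 J.
Net over both steps: W = 5700 J, Q = -47200 J, ΔU = -52900 J.

-52900 J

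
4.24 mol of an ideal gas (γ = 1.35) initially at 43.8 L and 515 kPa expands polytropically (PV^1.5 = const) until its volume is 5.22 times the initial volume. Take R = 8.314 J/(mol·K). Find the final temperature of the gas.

T₁ = P₁V₁/(nR) = 515×43.8/(4.24×8.314) = 640 K.
Polytropic n=1.5: T₂ = T₁(V₁/V₂)^(n−1) = 640×(0.192)^0.50 = 280 K; P₂ = P₁(V₁/V₂)^n = 43.2 kPa.

280 K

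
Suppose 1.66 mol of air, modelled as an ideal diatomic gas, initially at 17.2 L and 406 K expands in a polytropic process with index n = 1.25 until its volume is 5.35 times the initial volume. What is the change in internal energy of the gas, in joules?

-4800 J

P₁ = nRT₁/V₁ = 1.66×8.314×406/17.2 = 326 kPa.
Polytropic n=1.25: T₂ = T₁(V₁/V₂)^(n−1) = 406×(0.187)^0.25 = 267 K; P₂ = P₁(V₁/V₂)^n = 40.0 kPa.
For an ideal gas ΔU = nCvΔT with Cv = (5/2)R = 20.8 J/(mol·K).
ΔU = 1.66×20.8×(267−406) = -4800 J.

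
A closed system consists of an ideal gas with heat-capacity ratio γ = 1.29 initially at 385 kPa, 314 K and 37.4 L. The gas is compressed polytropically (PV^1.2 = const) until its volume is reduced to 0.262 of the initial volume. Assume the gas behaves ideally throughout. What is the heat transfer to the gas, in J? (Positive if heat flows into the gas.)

-6860 J

n = P₁V₁/(RT₁) = 385×37.4/(8.314×314) = 5.52 mol.
Polytropic n=1.2: T₂ = T₁(V₁/V₂)^(n−1) = 314×(3.82)^0.20 = 410 K; P₂ = P₁(V₁/V₂)^n = 1920 kPa.
W = (P₁V₁−P₂V₂)/(n−1) = (385×37.4−1920×9.80)/0.20 = -22100 J.
ΔU = nCvΔT = 5.52×28.7×(410−314) = 15300 J.
Q = ΔU + W = -6860 J.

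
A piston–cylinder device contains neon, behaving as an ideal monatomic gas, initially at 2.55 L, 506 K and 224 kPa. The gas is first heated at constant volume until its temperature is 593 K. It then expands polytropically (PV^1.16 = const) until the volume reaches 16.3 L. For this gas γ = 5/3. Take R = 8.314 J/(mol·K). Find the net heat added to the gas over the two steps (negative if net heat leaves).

964 J

n = P₁V₁/(RT₁) = 224×2.55/(8.314×506) = 0.136 mol.
Step 1 — Isochoric: V stays 2.55 L; P/T = const ⇒ T₂ = 593 K, P₂ = 263 kPa.
W = 0 (no volume change).
ΔU = nCvΔT = 0.136×12.5×(593−506) = 147 J.
Q = ΔU = 147 J.
State after step 1: P = 263 kPa, V = 2.55 L, T = 593 K.
Step 2 — Polytropic n=1.16: T₂ = T₁(V₁/V₂)^(n−1) = 593×(0.156)^0.16 = 441 K; P₂ = P₁(V₁/V₂)^n = 30.5 kPa.
W = (P₁V₁−P₂V₂)/(n−1) = (263×2.55−30.5×16.3)/0.16 = 1070 J.
ΔU = nCvΔT = 0.136×12.5×(441−593) = -258 J.
Q = ΔU + W = 817 J.
Net over both steps: W = 1070 J, Q = 964 J, ΔU = -111 J.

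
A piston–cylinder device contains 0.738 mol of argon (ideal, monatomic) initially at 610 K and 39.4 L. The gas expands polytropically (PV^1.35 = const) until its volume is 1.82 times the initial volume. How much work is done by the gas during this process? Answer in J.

P₁ = nRT₁/V₁ = 0.738×8.314×610/39.4 = 95.0 kPa.
Polytropic n=1.35: T₂ = T₁(V₁/V₂)^(n−1) = 610×(0.549)^0.35 = 495 K; P₂ = P₁(V₁/V₂)^n = 42.3 kPa.
W = (P₁V₁−P₂V₂)/(n−1) = (95.0×39.4−42.3×71.7)/0.35 = 2020 J.

2020 J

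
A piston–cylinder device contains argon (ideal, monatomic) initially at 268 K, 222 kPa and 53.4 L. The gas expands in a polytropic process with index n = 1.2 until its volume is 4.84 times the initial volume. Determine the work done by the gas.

16000 J

n = P₁V₁/(RT₁) = 222×53.4/(8.314×268) = 5.32 mol.
Polytropic n=1.2: T₂ = T₁(V₁/V₂)^(n−1) = 268×(0.207)^0.20 = 196 K; P₂ = P₁(V₁/V₂)^n = 33.5 kPa.
W = (P₁V₁−P₂V₂)/(n−1) = (222×53.4−33.5×258)/0.20 = 16000 J.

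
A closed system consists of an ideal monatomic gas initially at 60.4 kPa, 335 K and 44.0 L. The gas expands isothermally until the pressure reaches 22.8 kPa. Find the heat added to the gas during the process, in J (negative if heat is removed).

2590 J

n = P₁V₁/(RT₁) = 60.4×44.0/(8.314×335) = 0.954 mol.
Isothermal: T stays 335 K; PV = const ⇒ V₂ = 117 L, P₂ = 22.8 kPa.
ΔU = 0 (ideal gas, T constant).
W = nRT ln(V₂/V₁) = 0.954×8.314×335×ln(2.65) = 2590 J.
Q = ΔU + W = 2590 J.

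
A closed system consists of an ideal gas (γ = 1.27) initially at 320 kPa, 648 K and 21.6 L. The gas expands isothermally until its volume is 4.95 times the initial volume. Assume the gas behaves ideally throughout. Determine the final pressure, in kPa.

64.6 kPa

Isothermal: T stays 648 K; PV = const ⇒ V₂ = 107 L, P₂ = 64.6 kPa.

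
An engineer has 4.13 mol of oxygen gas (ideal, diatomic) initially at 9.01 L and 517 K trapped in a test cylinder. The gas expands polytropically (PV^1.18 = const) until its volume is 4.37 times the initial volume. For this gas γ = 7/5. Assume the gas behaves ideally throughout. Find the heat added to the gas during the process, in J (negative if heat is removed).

12600 J

P₁ = nRT₁/V₁ = 4.13×8.314×517/9.01 = 1970 kPa.
Polytropic n=1.18: T₂ = T₁(V₁/V₂)^(n−1) = 517×(0.229)^0.18 = 396 K; P₂ = P₁(V₁/V₂)^n = 346 kPa.
W = (P₁V₁−P₂V₂)/(n−1) = (1970×9.01−346×39.4)/0.18 = 23000 J.
ΔU = nCvΔT = 4.13×20.8×(396−517) = -10300 J.
Q = ΔU + W = 12600 J.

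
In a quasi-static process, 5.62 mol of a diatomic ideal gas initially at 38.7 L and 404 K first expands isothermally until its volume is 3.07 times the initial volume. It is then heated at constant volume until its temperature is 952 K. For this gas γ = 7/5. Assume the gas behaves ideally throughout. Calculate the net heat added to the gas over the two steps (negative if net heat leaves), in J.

85200 J

P₁ = nRT₁/V₁ = 5.62×8.314×404/38.7 = 488 kPa.
Step 1 — Isothermal: T stays 404 K; PV = const ⇒ V₂ = 119 L, P₂ = 159 kPa.
ΔU = 0 (ideal gas, T constant).
W = nRT ln(V₂/V₁) = 5.62×8.314×404×ln(3.07) = 21200 J.
Q = ΔU + W = 21200 J.
State after step 1: P = 159 kPa, V = 119 L, T = 404 K.
Step 2 — Isochoric: V stays 119 L; P/T = const ⇒ T₂ = 952 K, P₂ = 374 kPa.
W = 0 (no volume change).
ΔU = nCvΔT = 5.62×20.8×(952−404) = 64000 J.
Q = ΔU = 64000 J.
Net over both steps: W = 21200 J, Q = 85200 J, ΔU = 64000 J.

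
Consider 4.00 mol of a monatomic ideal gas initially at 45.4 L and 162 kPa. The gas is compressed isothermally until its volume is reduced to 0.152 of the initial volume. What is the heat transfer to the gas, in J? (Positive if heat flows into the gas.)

-13900 J

T₁ = P₁V₁/(nR) = 162×45.4/(4.00×8.314) = 221 K.
Isothermal: T stays 221 K; PV = const ⇒ V₂ = 6.90 L, P₂ = 1070 kPa.
ΔU = 0 (ideal gas, T constant).
W = nRT ln(V₂/V₁) = 4.00×8.314×221×ln(0.152) = -13900 J.
Q = ΔU + W = -13900 J.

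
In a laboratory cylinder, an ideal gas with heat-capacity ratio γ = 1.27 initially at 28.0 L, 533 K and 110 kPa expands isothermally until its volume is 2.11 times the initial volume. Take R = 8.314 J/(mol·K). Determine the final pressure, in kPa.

Isothermal: T stays 533 K; PV = const ⇒ V₂ = 59.1 L, P₂ = 52.1 kPa.

52.1 kPa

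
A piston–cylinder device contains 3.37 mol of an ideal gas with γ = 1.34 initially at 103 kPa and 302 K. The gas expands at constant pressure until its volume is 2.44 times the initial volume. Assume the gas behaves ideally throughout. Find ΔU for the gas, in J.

V₁ = nRT₁/P₁ = 3.37×8.314×302/103 = 82.2 L.
Isobaric: P stays 103 kPa; V/T = const ⇒ T₂ = 737 K, V₂ = 200 L.
For an ideal gas ΔU = nCvΔT with Cv = R/(γ−1) = 24.5 J/(mol·K).
ΔU = 3.37×24.5×(737−302) = 35800 J.

35800 J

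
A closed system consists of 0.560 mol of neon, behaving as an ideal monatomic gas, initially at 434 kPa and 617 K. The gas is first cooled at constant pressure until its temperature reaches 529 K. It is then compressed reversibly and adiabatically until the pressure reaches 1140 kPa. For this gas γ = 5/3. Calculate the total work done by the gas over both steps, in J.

V₁ = nRT₁/P₁ = 0.560×8.314×617/434 = 6.62 L.
Step 1 — Isobaric: P stays 434 kPa; V/T = const ⇒ T₂ = 529 K, V₂ = 5.67 L.
W = PΔV = 434×(5.67−6.62) kPa·L = -410 J.
ΔU = nCvΔT = 0.560×12.5×(529−617) = -615 J.
Q = ΔU + W = nCpΔT = -1020 J.
State after step 1: P = 434 kPa, V = 5.67 L, T = 529 K.
Step 2 — Adiabatic: T₂/T₁ = (P₂/P₁)^((γ−1)/γ) ⇒ T₂ = 529×(2.63)^0.400 = 778 K; V₂ = 3.18 L.
ΔU = nCvΔT = 0.560×12.5×(778−529) = 1740 J.
Q = 0 for an adiabatic process, so W = −ΔU = -1740 J.
Net over both steps: W = -2150 J, Q = -1020 J, ΔU = 1130 J.

-2150 J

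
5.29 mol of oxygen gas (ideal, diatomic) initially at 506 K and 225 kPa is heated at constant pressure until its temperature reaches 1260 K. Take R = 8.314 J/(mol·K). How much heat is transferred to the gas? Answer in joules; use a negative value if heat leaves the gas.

V₁ = nRT₁/P₁ = 5.29×8.314×506/225 = 98.9 L.
Isobaric: P stays 225 kPa; V/T = const ⇒ T₂ = 1260 K, V₂ = 246 L.
W = PΔV = 225×(246−98.9) kPa·L = 33200 J.
ΔU = nCvΔT = 5.29×20.8×(1260−506) = 82900 J.
Q = ΔU + W = nCpΔT = 116000 J.

116000 J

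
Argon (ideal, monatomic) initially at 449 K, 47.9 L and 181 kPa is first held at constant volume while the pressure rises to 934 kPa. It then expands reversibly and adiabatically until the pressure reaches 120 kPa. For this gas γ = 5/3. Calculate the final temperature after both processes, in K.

n = P₁V₁/(RT₁) = 181×47.9/(8.314×449) = 2.32 mol.
Step 1 — Isochoric: V stays 47.9 L; P/T = const ⇒ T₂ = 2320 K, P₂ = 934 kPa.
W = 0 (no volume change).
ΔU = nCvΔT = 2.32×12.5×(2320−449) = 54100 J.
Q = ΔU = 54100 J.
State after step 1: P = 934 kPa, V = 47.9 L, T = 2320 K.
Step 2 — Adiabatic: T₂/T₁ = (P₂/P₁)^((γ−1)/γ) ⇒ T₂ = 2320×(0.128)^0.400 = 1020 K; V₂ = 164 L.
ΔU = nCvΔT = 2.32×12.5×(1020−2320) = -37600 J.
Q = 0 for an adiabatic process, so W = −ΔU = 37600 J.
Net over both steps: W = 37600 J, Q = 54100 J, ΔU = 16500 J.

1020 K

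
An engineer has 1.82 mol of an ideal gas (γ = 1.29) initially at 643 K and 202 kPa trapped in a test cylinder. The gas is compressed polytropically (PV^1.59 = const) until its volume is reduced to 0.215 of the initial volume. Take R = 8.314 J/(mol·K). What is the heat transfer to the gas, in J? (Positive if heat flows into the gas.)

25200 J

V₁ = nRT₁/P₁ = 1.82×8.314×643/202 = 48.2 L.
Polytropic n=1.59: T₂ = T₁(V₁/V₂)^(n−1) = 643×(4.65)^0.59 = 1590 K; P₂ = P₁(V₁/V₂)^n = 2330 kPa.
W = (P₁V₁−P₂V₂)/(n−1) = (202×48.2−2330×10.4)/0.59 = -24400 J.
ΔU = nCvΔT = 1.82×28.7×(1590−643) = 49500 J.
Q = ΔU + W = 25200 J.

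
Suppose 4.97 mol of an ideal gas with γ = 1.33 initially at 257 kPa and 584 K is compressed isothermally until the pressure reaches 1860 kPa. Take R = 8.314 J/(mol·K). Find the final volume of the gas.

V₁ = nRT₁/P₁ = 4.97×8.314×584/257 = 93.9 L.
Isothermal: T stays 584 K; PV = const ⇒ V₂ = 13.0 L, P₂ = 1860 kPa.

13.0 L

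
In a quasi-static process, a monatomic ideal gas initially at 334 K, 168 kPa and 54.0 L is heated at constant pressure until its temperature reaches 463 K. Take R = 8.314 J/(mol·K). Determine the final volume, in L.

Isobaric: P stays 168 kPa; V/T = const ⇒ T₂ = 463 K, V₂ = 74.9 L.

74.9 L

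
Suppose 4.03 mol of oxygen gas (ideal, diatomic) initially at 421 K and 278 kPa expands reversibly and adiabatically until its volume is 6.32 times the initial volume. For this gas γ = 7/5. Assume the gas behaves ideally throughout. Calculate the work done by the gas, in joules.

V₁ = nRT₁/P₁ = 4.03×8.314×421/278 = 50.7 L.
Adiabatic: TV^(γ−1) = const ⇒ T₂ = 421×(0.158)^0.400 = 201 K; PV^γ = const ⇒ P₂ = 21.0 kPa.
ΔU = nCvΔT = 4.03×20.8×(201−421) = -18400 J.
Q = 0 for an adiabatic process, so W = −ΔU = 18400 J.

18400 J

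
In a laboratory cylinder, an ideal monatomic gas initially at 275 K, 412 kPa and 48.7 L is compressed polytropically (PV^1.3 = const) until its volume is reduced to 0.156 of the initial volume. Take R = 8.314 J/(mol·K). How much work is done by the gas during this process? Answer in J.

n = P₁V₁/(RT₁) = 412×48.7/(8.314×275) = 8.78 mol.
Polytropic n=1.3: T₂ = T₁(V₁/V₂)^(n−1) = 275×(6.41)^0.30 = 480 K; P₂ = P₁(V₁/V₂)^n = 4610 kPa.
W = (P₁V₁−P₂V₂)/(n−1) = (412×48.7−4610×7.60)/0.30 = -49900 J.

-49900 J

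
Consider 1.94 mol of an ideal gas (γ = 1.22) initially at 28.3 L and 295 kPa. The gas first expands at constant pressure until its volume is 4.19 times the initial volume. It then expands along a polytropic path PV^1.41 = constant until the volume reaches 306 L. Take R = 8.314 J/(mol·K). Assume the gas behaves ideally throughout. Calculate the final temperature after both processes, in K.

1470 K

T₁ = P₁V₁/(nR) = 295×28.3/(1.94×8.314) = 518 K.
Step 1 — Isobaric: P stays 295 kPa; V/T = const ⇒ T₂ = 2170 K, V₂ = 119 L.
W = PΔV = 295×(119−28.3) kPa·L = 26600 J.
ΔU = nCvΔT = 1.94×37.8×(2170−518) = 121000 J.
Q = ΔU + W = nCpΔT = 148000 J.
State after step 1: P = 295 kPa, V = 119 L, T = 2170 K.
Step 2 — Polytropic n=1.41: T₂ = T₁(V₁/V₂)^(n−1) = 2170×(0.388)^0.41 = 1470 K; P₂ = P₁(V₁/V₂)^n = 77.5 kPa.
W = (P₁V₁−P₂V₂)/(n−1) = (295×119−77.5×306)/0.41 = 27500 J.
ΔU = nCvΔT = 1.94×37.8×(1470−2170) = -51200 J.
Q = ΔU + W = -23700 J.
Net over both steps: W = 54100 J, Q = 124000 J, ΔU = 69800 J.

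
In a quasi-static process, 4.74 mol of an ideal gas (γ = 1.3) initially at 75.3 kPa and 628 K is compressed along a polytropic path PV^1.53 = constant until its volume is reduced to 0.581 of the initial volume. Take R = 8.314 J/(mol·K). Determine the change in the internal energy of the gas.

27500 J

V₁ = nRT₁/P₁ = 4.74×8.314×628/75.3 = 329 L.
Polytropic n=1.53: T₂ = T₁(V₁/V₂)^(n−1) = 628×(1.72)^0.53 = 837 K; P₂ = P₁(V₁/V₂)^n = 173 kPa.
For an ideal gas ΔU = nCvΔT with Cv = R/(γ−1) = 27.7 J/(mol·K).
ΔU = 4.74×27.7×(837−628) = 27500 J.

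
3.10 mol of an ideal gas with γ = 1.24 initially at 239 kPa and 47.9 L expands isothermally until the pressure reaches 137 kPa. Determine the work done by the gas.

6370 J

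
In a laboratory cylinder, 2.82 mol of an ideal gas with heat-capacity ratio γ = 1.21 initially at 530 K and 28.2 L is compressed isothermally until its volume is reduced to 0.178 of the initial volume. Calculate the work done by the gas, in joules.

-21400 J

P₁ = nRT₁/V₁ = 2.82×8.314×530/28.2 = 441 kPa.
Isothermal: T stays 530 K; PV = const ⇒ V₂ = 5.02 L, P₂ = 2480 kPa.
W = nRT ln(V₂/V₁) = 2.82×8.314×530×ln(0.178) = -21400 J.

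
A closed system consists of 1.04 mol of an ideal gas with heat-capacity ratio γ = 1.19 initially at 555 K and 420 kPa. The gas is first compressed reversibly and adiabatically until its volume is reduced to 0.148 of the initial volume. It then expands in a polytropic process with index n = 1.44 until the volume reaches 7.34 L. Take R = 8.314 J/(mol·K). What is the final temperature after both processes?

418 K

V₁ = nRT₁/P₁ = 1.04×8.314×555/420 = 11.4 L.
Step 1 — Adiabatic: TV^(γ−1) = const ⇒ T₂ = 555×(6.76)^0.190 = 798 K; PV^γ = const ⇒ P₂ = 4080 kPa.
ΔU = nCvΔT = 1.04×43.8×(798−555) = 11100 J.
Q = 0 for an adiabatic process, so W = −ΔU = -11100 J.
State after step 1: P = 4080 kPa, V = 1.69 L, T = 798 K.
Step 2 — Polytropic n=1.44: T₂ = T₁(V₁/V₂)^(n−1) = 798×(0.230)^0.44 = 418 K; P₂ = P₁(V₁/V₂)^n = 493 kPa.
W = (P₁V₁−P₂V₂)/(n−1) = (4080×1.69−493×7.34)/0.44 = 7460 J.
ΔU = nCvΔT = 1.04×43.8×(418−798) = -17300 J.
Q = ΔU + W = -9820 J.
Net over both steps: W = -3590 J, Q = -9820 J, ΔU = -6220 J.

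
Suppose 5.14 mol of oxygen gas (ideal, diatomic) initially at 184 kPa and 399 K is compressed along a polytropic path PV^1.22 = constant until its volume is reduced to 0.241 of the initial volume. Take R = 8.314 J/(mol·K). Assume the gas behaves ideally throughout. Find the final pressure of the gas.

1040 kPa

V₁ = nRT₁/P₁ = 5.14×8.314×399/184 = 92.7 L.
Polytropic n=1.22: T₂ = T₁(V₁/V₂)^(n−1) = 399×(4.15)^0.22 = 546 K; P₂ = P₁(V₁/V₂)^n = 1040 kPa.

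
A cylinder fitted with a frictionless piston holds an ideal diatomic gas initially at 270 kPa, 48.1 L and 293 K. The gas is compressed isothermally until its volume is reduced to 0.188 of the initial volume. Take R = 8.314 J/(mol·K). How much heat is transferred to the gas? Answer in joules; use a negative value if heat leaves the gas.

-21700 J

n = P₁V₁/(RT₁) = 270×48.1/(8.314×293) = 5.33 mol.
Isothermal: T stays 293 K; PV = const ⇒ V₂ = 9.04 L, P₂ = 1440 kPa.
ΔU = 0 (ideal gas, T constant).
W = nRT ln(V₂/V₁) = 5.33×8.314×293×ln(0.188) = -21700 J.
Q = ΔU + W = -21700 J.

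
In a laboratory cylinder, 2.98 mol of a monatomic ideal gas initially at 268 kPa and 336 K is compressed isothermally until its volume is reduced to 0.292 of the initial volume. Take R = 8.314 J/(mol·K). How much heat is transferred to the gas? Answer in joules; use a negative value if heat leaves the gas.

-10200 J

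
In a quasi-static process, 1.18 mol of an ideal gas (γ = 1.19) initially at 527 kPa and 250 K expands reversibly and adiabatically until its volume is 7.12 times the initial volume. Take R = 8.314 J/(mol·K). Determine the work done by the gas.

4020 J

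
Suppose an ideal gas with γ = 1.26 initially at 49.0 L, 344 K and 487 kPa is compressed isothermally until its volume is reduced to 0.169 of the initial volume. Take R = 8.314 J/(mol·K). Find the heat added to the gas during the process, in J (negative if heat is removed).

n = P₁V₁/(RT₁) = 487×49.0/(8.314×344) = 8.34 mol.
Isothermal: T stays 344 K; PV = const ⇒ V₂ = 8.28 L, P₂ = 2880 kPa.
ΔU = 0 (ideal gas, T constant).
W = nRT ln(V₂/V₁) = 8.34×8.314×344×ln(0.169) = -42400 J.
Q = ΔU + W = -42400 J.

-42400 J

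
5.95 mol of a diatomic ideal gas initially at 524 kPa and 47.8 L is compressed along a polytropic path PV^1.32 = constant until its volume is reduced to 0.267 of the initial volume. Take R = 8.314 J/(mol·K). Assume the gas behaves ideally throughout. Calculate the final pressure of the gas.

T₁ = P₁V₁/(nR) = 524×47.8/(5.95×8.314) = 506 K.
Polytropic n=1.32: T₂ = T₁(V₁/V₂)^(n−1) = 506×(3.75)^0.32 = 773 K; P₂ = P₁(V₁/V₂)^n = 2990 kPa.

2990 kPa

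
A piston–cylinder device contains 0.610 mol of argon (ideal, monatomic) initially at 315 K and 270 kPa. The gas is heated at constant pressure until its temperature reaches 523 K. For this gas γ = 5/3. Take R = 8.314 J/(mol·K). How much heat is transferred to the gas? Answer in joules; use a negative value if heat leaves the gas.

2640 J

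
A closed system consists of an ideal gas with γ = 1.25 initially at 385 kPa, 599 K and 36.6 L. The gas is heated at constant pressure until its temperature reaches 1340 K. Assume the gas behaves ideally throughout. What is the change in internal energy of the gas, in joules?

n = P₁V₁/(RT₁) = 385×36.6/(8.314×599) = 2.83 mol.
Isobaric: P stays 385 kPa; V/T = const ⇒ T₂ = 1340 K, V₂ = 81.9 L.
For an ideal gas ΔU = nCvΔT with Cv = R/(γ−1) = 33.3 J/(mol·K).
ΔU = 2.83×33.3×(1340−599) = 69700 J.

69700 J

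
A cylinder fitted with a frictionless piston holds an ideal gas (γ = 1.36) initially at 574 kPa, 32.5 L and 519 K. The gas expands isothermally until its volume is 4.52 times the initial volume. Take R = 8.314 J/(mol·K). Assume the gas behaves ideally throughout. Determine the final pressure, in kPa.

Isothermal: T stays 519 K; PV = const ⇒ V₂ = 147 L, P₂ = 127 kPa.

127 kPa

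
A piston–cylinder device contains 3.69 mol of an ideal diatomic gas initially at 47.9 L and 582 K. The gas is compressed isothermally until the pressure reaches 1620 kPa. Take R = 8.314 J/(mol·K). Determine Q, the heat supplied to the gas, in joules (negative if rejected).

P₁ = nRT₁/V₁ = 3.69×8.314×582/47.9 = 373 kPa.
Isothermal: T stays 582 K; PV = const ⇒ V₂ = 11.0 L, P₂ = 1620 kPa.
ΔU = 0 (ideal gas, T constant).
W = nRT ln(V₂/V₁) = 3.69×8.314×582×ln(0.230) = -26200 J.
Q = ΔU + W = -26200 J.

-26200 J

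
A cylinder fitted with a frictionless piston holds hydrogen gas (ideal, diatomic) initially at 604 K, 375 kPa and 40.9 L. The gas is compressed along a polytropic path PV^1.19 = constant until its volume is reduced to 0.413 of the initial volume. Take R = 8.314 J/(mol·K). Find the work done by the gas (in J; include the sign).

n = P₁V₁/(RT₁) = 375×40.9/(8.314×604) = 3.05 mol.
Polytropic n=1.19: T₂ = T₁(V₁/V₂)^(n−1) = 604×(2.42)^0.19 = 715 K; P₂ = P₁(V₁/V₂)^n = 1070 kPa.
W = (P₁V₁−P₂V₂)/(n−1) = (375×40.9−1070×16.9)/0.19 = -14800 J.

-14800 J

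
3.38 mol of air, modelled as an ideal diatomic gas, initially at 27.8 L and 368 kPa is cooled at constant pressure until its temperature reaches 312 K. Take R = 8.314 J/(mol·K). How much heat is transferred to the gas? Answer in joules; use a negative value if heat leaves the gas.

T₁ = P₁V₁/(nR) = 368×27.8/(3.38×8.314) = 364 K.
Isobaric: P stays 368 kPa; V/T = const ⇒ T₂ = 312 K, V₂ = 23.8 L.
W = PΔV = 368×(23.8−27.8) kPa·L = -1460 J.
ΔU = nCvΔT = 3.38×20.8×(312−364) = -3660 J.
Q = ΔU + W = nCpΔT = -5120 J.

-5120 J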